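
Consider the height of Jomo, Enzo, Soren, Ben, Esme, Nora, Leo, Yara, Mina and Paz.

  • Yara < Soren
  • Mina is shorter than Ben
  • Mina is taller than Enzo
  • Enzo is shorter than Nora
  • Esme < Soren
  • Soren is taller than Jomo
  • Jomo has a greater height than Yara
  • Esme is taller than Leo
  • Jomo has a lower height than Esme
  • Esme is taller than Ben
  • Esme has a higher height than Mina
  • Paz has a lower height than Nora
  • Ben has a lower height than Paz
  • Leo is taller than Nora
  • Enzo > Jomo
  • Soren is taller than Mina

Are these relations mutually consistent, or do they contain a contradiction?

Every relation is compatible with Yara < Jomo < Enzo < Mina < Ben < Paz < Nora < Leo < Esme < Soren; the set is consistent.

consistent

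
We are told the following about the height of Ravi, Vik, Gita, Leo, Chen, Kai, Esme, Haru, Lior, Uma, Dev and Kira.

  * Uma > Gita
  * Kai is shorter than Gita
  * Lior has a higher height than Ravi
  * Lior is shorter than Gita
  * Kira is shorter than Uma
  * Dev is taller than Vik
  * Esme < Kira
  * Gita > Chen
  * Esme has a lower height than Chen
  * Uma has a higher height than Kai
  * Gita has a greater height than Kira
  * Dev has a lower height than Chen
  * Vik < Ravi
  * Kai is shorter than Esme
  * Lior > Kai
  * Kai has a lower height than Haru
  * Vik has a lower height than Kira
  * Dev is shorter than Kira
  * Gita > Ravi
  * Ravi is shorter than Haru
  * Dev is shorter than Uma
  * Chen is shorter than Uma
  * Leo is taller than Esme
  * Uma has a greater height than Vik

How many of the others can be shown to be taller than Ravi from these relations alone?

The elements the relations force above Ravi are Haru, Lior, Gita, Uma — no chain reaches any other.
That is 4.

4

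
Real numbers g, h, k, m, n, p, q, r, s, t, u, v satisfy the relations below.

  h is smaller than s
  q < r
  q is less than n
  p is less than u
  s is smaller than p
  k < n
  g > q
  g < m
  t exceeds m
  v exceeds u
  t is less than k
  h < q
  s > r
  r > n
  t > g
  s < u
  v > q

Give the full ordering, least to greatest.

h < q < g < m < t < k < n < r < s < p < u < v

Nothing is placed below h, so it is least; from there h < q; q < g; g < m; m < t; t < k; k < n; n < r; r < s; s < p; p < u; u < v, each given directly.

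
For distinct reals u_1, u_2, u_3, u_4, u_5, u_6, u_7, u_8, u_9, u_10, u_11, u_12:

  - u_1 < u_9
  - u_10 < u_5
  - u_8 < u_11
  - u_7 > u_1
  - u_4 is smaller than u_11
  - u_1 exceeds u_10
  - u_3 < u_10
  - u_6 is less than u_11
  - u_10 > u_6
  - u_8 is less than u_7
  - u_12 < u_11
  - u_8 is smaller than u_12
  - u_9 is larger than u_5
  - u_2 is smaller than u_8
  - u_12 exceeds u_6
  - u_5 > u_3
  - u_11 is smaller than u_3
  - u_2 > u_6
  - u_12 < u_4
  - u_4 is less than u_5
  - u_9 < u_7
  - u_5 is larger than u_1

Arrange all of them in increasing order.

u_6 < u_2 < u_8 < u_12 < u_4 < u_11 < u_3 < u_10 < u_1 < u_5 < u_9 < u_7

The consecutive links are each given: u_6 < u_2; u_2 < u_8; u_8 < u_12; u_12 < u_4; u_4 < u_11; u_11 < u_3; u_3 < u_10; u_10 < u_1; u_1 < u_5; u_5 < u_9; u_9 < u_7.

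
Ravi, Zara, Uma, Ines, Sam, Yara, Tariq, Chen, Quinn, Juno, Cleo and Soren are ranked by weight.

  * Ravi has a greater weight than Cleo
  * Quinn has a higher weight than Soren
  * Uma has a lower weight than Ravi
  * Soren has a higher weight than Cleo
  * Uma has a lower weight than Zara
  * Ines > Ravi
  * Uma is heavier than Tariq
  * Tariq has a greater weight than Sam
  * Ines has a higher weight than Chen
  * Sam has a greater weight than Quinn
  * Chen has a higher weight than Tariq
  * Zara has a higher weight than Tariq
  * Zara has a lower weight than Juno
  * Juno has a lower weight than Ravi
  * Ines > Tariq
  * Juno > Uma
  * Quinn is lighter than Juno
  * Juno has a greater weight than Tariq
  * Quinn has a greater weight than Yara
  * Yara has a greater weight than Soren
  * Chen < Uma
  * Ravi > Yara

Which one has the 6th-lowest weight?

The consecutive relations fix a unique order: Cleo < Soren < Yara < Quinn < Sam < Tariq < Chen < Uma < Zara < Juno < Ravi < Ines.
The 6th smallest is Tariq.

Tariq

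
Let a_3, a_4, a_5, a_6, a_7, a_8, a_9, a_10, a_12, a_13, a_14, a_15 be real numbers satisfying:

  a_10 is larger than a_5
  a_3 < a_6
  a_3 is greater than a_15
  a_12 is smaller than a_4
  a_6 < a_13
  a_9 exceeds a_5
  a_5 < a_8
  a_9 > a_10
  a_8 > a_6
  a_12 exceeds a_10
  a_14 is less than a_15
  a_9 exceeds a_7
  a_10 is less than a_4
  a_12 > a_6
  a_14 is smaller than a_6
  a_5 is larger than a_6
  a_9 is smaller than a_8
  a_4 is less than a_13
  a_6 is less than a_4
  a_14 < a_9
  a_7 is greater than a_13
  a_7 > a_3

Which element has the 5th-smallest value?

Piecing the relations together gives one ordering: a_14 < a_15 < a_3 < a_6 < a_5 < a_10 < a_12 < a_4 < a_13 < a_7 < a_9 < a_8.
Counting 5 from the smallest end gives a_5.

a_5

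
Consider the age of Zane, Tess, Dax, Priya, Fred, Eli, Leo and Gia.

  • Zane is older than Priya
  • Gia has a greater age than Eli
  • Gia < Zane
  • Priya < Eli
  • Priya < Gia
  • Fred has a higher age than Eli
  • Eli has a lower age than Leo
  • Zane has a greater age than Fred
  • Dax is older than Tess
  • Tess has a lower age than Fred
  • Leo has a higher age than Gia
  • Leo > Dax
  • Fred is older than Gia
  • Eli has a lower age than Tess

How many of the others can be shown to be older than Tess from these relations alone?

4

From Tess the given relations immediately reach Dax, Fred.
From those, Leo, Zane — 4 in total.
Nothing else is reachable above Tess; 4 in all.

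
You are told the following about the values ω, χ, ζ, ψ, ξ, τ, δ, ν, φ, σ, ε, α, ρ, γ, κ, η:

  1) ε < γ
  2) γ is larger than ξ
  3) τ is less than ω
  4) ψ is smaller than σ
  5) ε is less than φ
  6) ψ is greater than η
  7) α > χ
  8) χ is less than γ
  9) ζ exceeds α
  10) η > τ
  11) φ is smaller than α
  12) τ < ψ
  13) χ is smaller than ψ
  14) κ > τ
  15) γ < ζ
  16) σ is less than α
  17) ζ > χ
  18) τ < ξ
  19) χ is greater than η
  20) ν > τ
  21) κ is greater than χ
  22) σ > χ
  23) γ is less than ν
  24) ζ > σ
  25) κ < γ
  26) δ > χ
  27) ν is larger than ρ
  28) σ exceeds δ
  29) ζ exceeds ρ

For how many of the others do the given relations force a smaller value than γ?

6

The elements the relations force below γ are τ, η, ξ, ε, χ, κ — no chain reaches any other.
That is 6.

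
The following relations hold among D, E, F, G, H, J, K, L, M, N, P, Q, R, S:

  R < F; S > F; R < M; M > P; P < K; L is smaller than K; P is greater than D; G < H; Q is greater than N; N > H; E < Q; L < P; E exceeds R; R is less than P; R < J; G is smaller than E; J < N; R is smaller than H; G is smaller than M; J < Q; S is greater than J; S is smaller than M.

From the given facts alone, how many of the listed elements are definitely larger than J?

Directly above J: N, S, Q.
One step further: M (4 so far).
No other element is forced above J by the given relations, so the count is 4.

4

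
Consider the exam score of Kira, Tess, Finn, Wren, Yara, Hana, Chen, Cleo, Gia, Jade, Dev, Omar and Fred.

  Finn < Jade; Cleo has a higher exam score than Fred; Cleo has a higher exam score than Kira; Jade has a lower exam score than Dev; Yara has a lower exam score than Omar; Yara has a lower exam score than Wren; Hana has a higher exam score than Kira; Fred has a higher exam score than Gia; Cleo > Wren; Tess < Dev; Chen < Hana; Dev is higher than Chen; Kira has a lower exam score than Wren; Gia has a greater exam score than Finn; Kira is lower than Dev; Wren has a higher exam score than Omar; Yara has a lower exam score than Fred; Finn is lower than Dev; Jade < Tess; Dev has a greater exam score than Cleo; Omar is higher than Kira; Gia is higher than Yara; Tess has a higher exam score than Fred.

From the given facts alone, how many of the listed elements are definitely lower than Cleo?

7

Directly below Cleo: Kira, Fred, Wren.
One step further: Yara, Omar, Gia (6 so far).
One step further: Finn (7 so far).
No other element is forced below Cleo by the given relations, so the count is 7.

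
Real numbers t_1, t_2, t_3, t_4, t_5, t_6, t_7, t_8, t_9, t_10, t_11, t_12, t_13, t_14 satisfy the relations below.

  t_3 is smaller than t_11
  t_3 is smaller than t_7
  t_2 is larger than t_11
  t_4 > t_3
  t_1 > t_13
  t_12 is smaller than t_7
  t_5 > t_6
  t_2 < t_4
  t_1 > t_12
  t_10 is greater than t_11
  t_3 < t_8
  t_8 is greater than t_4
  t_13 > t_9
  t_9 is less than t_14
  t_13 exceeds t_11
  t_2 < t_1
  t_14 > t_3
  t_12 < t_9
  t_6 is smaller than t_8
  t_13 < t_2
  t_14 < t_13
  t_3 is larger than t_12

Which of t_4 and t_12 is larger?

t_4

t_12 < t_3 and t_3 < t_14 give t_12 < t_14.
Then t_14 < t_13 extends the chain to t_13.
Then t_13 < t_2 extends the chain to t_2.
With t_2 < t_4: t_12 < t_3 < t_14 < t_13 < t_2 < t_4.
So t_12 < t_4; t_4 is the larger of the two.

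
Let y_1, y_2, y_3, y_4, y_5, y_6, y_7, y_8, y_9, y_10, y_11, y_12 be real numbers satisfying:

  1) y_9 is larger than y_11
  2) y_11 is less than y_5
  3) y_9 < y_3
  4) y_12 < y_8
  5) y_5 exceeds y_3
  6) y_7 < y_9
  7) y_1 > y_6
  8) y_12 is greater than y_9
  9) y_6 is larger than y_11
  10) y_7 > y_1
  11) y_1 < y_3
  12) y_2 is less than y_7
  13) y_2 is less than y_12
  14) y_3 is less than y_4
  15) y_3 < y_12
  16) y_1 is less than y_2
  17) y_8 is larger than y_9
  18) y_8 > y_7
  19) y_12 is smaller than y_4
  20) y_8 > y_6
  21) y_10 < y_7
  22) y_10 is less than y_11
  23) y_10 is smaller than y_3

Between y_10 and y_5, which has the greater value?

y_10 < y_11 < y_6 < y_1 < y_2 < y_7 < y_9 < y_3 < y_5, by transitivity through y_11, y_6, y_1, y_2, y_7, y_9, y_3.
So y_10 < y_5; y_5 is the larger of the two.

y_5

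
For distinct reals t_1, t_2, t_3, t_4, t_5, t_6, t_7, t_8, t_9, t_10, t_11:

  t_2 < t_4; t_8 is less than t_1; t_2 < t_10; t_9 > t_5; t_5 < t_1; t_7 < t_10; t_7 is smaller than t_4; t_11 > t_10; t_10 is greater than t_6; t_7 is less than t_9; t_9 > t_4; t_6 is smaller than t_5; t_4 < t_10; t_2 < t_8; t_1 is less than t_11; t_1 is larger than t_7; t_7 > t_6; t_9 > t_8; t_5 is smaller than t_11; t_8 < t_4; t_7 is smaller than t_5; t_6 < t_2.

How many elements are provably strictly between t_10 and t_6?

4

Chaining upward from t_6 reaches: t_2, t_7, t_8, t_5, t_1, t_4, t_11, t_9.
Chaining downward from t_10 reaches: t_2, t_7, t_8, t_4.
Strictly between t_6 and t_10 are those in both lists: t_2, t_7, t_8, t_4 — 4 elements.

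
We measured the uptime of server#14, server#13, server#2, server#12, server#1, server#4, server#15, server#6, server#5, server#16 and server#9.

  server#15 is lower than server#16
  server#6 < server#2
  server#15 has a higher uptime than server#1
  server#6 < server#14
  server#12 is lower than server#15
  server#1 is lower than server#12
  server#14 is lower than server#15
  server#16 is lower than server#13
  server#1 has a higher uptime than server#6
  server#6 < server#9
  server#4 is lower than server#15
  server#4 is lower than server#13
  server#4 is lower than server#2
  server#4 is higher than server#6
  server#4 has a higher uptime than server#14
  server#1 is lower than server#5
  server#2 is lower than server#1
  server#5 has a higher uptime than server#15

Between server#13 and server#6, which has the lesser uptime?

Link the given pairs in sequence: server#6 < server#14; server#14 < server#4; server#4 < server#2; server#2 < server#1; server#1 < server#12; server#12 < server#15; server#15 < server#16; server#16 < server#13.
Together: server#6 < server#14 < server#4 < server#2 < server#1 < server#12 < server#15 < server#16 < server#13.
So server#6 < server#13; server#6 is the lower of the two.

server#6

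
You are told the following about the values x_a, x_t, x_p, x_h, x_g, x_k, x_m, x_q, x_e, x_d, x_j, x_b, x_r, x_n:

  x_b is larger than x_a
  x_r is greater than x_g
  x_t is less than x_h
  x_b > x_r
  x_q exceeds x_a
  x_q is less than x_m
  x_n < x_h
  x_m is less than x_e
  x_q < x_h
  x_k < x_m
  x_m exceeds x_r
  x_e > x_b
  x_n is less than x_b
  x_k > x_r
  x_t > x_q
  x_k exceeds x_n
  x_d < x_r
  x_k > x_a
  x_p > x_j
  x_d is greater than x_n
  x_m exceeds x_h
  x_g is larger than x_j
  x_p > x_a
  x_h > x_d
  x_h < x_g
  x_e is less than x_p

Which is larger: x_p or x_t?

Following the relations from x_t: x_t < x_h < x_g < x_r < x_k < x_m < x_e < x_p.
So x_t < x_p; x_p is the larger of the two.

x_p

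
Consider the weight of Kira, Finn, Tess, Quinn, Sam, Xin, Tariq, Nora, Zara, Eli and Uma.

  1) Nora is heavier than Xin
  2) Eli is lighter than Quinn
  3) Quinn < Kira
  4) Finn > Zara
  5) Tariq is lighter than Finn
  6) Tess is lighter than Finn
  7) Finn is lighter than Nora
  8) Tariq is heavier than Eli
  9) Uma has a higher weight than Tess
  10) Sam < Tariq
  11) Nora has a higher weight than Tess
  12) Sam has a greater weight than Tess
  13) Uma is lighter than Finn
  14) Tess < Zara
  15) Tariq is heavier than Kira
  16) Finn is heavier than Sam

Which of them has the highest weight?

Nora

Chaining downward from Nora: directly below it, Xin, Tess, Finn; then Zara, Sam, Uma, Tariq; then Eli, Kira; then Quinn.
That covers every other element, and nothing is given above Nora, so Nora is the highest weight.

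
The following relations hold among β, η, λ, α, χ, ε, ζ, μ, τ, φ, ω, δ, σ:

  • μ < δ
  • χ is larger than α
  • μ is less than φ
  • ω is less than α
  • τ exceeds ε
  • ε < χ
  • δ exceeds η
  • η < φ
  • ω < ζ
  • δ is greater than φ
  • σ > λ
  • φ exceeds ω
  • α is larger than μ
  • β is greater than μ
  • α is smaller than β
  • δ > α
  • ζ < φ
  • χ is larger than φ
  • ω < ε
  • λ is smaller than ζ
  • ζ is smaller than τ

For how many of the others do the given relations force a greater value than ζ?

The elements the relations force above ζ are φ, χ, δ, τ — no chain reaches any other.
That is 4.

4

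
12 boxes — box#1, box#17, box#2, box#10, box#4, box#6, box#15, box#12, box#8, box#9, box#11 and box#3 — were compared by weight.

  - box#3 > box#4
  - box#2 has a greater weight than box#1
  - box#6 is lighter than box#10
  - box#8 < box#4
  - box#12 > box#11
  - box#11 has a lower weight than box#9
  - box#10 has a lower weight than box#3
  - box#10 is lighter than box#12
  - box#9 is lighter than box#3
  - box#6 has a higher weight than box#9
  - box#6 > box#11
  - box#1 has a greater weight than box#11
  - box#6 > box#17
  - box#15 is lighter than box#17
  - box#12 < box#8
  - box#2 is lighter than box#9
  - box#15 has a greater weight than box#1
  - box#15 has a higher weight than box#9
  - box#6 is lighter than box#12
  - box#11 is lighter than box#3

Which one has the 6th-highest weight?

box#6

Chaining the given pairs: box#11 < box#1 < box#2 < box#9 < box#15 < box#17 < box#6 < box#10 < box#12 < box#8 < box#4 < box#3.
Counting 6 from the largest end gives box#6.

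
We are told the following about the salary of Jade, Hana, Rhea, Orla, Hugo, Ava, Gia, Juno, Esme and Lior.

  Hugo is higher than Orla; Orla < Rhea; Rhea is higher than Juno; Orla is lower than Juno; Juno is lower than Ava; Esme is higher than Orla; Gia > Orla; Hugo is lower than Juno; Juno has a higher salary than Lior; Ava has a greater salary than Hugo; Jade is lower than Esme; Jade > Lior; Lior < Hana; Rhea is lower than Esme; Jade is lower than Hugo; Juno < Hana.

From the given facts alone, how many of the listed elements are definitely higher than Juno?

4

From Juno the given relations immediately reach Rhea, Hana, Ava.
From those, Esme — 4 in total.
Nothing else is reachable above Juno; 4 in all.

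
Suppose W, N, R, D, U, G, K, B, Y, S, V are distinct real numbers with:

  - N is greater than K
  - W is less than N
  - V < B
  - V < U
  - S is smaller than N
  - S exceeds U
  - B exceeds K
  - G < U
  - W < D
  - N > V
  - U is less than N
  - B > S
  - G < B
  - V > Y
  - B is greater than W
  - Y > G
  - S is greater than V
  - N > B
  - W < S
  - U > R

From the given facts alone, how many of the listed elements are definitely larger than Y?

From Y the given relations immediately reach V.
From those, U, S, B, N — 5 in total.
No other element is forced above Y by the given relations, so the count is 5.

5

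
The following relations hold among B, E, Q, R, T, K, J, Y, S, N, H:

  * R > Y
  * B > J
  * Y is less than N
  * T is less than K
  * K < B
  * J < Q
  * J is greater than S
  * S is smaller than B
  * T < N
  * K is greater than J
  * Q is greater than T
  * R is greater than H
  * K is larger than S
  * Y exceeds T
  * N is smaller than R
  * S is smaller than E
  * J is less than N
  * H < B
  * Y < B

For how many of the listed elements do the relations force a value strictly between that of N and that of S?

Chaining upward from S reaches: J, E, K, Q, R, B.
Chaining downward from N reaches: J, T, Y.
Strictly between S and N are those in both lists: J — 1 element.

1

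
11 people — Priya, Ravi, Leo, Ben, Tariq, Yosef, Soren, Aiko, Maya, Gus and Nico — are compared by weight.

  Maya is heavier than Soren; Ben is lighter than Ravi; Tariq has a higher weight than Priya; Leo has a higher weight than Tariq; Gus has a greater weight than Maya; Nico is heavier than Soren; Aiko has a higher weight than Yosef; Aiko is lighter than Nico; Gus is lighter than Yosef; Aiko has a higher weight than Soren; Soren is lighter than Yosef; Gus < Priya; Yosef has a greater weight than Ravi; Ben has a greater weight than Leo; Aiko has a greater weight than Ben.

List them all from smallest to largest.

The consecutive links are each given: Soren < Maya; Maya < Gus; Gus < Priya; Priya < Tariq; Tariq < Leo; Leo < Ben; Ben < Ravi; Ravi < Yosef; Yosef < Aiko; Aiko < Nico.

Soren < Maya < Gus < Priya < Tariq < Leo < Ben < Ravi < Yosef < Aiko < Nico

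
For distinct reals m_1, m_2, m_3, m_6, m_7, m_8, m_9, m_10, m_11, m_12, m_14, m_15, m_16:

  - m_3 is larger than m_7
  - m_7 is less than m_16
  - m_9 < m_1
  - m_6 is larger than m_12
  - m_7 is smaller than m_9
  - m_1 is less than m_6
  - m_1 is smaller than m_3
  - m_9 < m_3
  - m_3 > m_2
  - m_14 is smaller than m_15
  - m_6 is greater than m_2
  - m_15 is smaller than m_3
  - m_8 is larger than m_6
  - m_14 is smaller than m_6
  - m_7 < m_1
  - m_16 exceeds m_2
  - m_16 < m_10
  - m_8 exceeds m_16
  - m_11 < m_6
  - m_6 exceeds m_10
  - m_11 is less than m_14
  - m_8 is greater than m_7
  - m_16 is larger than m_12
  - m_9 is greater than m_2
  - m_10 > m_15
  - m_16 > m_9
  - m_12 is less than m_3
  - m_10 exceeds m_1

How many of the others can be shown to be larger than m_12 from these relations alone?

The elements the relations force above m_12 are m_16, m_3, m_10, m_6, m_8 — no chain reaches any other.
That is 5.

5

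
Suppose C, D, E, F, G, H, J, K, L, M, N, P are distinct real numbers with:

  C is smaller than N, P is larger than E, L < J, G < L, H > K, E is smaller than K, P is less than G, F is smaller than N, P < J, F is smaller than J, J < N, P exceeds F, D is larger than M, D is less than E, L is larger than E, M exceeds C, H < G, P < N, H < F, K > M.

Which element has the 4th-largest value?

G

Chaining the given pairs: C < M < D < E < K < H < F < P < G < L < J < N.
The 4th largest is G.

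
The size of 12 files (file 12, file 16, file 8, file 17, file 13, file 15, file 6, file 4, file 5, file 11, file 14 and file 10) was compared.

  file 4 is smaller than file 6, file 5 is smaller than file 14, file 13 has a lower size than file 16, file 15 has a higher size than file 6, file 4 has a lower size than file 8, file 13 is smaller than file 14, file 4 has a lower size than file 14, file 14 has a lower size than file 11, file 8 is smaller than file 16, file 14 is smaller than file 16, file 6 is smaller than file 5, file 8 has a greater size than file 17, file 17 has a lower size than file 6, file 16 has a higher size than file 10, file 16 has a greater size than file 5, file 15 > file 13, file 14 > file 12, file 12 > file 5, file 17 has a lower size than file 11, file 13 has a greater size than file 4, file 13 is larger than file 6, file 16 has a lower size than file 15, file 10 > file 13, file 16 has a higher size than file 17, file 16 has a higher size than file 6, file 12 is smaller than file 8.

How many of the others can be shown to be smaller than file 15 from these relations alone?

10

The elements the relations force below file 15 are file 4, file 17, file 6, file 5, file 12, file 8, file 13, file 10, file 14, file 16 — no chain reaches any other.
That is 10.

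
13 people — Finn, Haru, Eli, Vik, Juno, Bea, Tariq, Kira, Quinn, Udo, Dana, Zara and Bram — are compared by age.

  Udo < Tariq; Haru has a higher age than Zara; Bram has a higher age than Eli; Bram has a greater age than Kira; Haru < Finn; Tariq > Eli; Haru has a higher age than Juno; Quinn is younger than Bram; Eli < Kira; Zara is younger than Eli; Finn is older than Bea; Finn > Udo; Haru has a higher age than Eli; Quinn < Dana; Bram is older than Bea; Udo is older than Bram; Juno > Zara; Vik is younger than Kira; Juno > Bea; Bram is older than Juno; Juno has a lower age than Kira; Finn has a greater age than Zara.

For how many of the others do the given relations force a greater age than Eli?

Directly above Eli: Kira, Haru, Bram, Tariq.
One step further: Udo, Finn (6 so far).
Nothing else is reachable above Eli; 6 in all.

6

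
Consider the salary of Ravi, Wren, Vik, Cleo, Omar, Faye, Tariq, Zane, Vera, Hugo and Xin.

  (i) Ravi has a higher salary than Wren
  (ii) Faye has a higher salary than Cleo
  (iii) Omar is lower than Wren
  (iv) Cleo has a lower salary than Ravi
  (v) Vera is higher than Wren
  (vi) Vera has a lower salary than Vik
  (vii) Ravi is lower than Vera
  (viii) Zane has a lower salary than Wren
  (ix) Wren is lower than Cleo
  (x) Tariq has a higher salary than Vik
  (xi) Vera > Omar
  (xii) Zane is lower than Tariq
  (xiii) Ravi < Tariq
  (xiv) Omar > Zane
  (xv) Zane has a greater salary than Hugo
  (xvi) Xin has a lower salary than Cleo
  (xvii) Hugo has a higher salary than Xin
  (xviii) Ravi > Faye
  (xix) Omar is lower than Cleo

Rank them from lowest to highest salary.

Each adjacent pair is fixed by a given relation: Xin < Hugo; Hugo < Zane; Zane < Omar; Omar < Wren; Wren < Cleo; Cleo < Faye; Faye < Ravi; Ravi < Vera; Vera < Vik; Vik < Tariq. Chaining them end to end gives the full order.

Xin < Hugo < Zane < Omar < Wren < Cleo < Faye < Ravi < Vera < Vik < Tariq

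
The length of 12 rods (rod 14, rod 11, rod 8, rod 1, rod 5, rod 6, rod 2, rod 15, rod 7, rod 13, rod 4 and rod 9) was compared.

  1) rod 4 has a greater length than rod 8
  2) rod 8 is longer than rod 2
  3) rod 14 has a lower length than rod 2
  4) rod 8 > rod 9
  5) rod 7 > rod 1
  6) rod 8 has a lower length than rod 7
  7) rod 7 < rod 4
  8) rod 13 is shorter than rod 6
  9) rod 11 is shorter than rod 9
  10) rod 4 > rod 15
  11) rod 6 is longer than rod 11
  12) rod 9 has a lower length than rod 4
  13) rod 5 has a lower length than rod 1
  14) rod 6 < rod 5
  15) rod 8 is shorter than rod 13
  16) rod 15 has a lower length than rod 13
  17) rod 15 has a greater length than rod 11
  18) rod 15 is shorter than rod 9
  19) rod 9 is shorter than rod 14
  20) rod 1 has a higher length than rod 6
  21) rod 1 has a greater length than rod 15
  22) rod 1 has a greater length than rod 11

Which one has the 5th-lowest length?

The consecutive relations fix a unique order: rod 11 < rod 15 < rod 9 < rod 14 < rod 2 < rod 8 < rod 13 < rod 6 < rod 5 < rod 1 < rod 7 < rod 4.
The 5th smallest is rod 2.

rod 2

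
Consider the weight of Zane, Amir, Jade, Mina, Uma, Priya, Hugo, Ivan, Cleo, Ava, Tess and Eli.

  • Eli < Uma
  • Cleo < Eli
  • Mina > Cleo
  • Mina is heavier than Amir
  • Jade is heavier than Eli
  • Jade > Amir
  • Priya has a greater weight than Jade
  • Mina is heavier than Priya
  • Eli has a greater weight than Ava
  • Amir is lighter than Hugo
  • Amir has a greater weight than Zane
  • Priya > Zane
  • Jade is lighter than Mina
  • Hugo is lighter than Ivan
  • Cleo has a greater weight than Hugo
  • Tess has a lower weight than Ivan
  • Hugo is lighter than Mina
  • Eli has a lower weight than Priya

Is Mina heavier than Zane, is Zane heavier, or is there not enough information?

Mina

The relevant relations are Zane < Amir; Amir < Hugo; Hugo < Cleo; Cleo < Eli; Eli < Jade; Jade < Priya; Priya < Mina.
Together: Zane < Amir < Hugo < Cleo < Eli < Jade < Priya < Mina.
So Mina is heavier.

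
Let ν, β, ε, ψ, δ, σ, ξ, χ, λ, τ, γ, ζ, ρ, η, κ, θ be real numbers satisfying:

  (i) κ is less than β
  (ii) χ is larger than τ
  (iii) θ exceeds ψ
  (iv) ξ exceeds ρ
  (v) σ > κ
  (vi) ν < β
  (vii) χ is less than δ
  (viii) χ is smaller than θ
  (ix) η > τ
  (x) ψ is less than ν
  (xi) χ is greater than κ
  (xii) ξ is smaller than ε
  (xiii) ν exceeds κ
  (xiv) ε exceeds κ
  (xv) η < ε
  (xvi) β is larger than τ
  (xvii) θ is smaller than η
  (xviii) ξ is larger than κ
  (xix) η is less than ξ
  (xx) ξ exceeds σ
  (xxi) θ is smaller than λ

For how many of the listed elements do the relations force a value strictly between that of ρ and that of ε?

1

The relations place ρ below ε. An element lies strictly between them when it is forced above ρ and also forced below ε.
Above ρ: {ξ}. Below ε: {ψ, κ, σ, τ, χ, θ, η, ξ}.
Intersection: {ξ} — 1.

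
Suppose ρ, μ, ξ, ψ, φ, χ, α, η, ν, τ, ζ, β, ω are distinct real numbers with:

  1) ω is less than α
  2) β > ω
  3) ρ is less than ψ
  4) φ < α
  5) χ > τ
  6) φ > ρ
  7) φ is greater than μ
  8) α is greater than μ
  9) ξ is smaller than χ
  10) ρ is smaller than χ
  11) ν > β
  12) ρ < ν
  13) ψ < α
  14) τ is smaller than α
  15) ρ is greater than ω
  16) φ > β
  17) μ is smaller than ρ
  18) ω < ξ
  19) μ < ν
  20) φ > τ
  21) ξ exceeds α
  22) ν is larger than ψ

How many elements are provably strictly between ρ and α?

The relations place ρ below α. An element lies strictly between them when it is forced above ρ and also forced below α.
Above ρ: {ψ, ν, φ, ξ, χ}. Below α: {μ, τ, ω, β, ψ, φ}.
Intersection: {ψ, φ} — 2.

2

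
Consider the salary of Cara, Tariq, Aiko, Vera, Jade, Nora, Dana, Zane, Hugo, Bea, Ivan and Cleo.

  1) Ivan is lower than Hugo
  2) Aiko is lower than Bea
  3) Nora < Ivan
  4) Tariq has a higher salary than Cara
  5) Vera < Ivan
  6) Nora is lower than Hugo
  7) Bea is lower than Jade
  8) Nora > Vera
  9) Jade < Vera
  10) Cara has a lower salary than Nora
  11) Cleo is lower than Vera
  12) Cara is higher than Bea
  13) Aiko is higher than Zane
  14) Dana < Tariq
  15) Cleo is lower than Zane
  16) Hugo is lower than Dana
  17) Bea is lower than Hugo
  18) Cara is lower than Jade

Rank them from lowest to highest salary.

Nothing is placed below Cleo, so it is least; from there Cleo < Zane; Zane < Aiko; Aiko < Bea; Bea < Cara; Cara < Jade; Jade < Vera; Vera < Nora; Nora < Ivan; Ivan < Hugo; Hugo < Dana; Dana < Tariq, each given directly.

Cleo < Zane < Aiko < Bea < Cara < Jade < Vera < Nora < Ivan < Hugo < Dana < Tariq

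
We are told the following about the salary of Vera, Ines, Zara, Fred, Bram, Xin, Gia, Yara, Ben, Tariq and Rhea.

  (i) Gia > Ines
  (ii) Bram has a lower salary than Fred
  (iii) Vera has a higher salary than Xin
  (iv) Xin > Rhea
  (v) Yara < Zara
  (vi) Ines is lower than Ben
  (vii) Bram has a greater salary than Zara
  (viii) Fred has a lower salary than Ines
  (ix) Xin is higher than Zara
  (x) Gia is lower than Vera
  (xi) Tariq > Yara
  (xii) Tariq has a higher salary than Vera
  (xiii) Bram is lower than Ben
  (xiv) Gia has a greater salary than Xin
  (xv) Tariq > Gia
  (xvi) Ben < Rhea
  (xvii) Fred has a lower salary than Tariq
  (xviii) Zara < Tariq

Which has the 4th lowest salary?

The consecutive relations fix a unique order: Yara < Zara < Bram < Fred < Ines < Ben < Rhea < Xin < Gia < Vera < Tariq.
The 4th smallest is Fred.

Fred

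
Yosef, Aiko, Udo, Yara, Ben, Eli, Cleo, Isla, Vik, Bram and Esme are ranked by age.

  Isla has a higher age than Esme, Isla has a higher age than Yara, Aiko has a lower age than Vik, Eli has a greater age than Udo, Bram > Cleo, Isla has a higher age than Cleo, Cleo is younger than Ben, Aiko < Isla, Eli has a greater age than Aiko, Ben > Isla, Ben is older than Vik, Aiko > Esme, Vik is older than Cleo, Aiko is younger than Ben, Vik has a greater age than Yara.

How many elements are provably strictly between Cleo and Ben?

2

Chaining upward from Cleo reaches: Isla, Vik, Bram.
Chaining downward from Ben reaches: Yara, Esme, Aiko, Isla, Vik.
Strictly between Cleo and Ben are those in both lists: Isla, Vik — 2 elements.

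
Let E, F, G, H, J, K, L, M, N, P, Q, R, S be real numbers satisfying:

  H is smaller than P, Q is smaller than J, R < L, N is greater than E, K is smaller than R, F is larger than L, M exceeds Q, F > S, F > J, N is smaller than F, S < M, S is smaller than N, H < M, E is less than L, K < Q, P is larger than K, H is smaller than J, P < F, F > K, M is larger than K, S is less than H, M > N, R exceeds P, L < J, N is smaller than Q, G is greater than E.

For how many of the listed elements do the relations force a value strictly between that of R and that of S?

Chaining upward from S reaches: N, H, P, L, Q, J, F, M.
Chaining downward from R reaches: K, H, P.
Strictly between S and R are those in both lists: H, P — 2 elements.

2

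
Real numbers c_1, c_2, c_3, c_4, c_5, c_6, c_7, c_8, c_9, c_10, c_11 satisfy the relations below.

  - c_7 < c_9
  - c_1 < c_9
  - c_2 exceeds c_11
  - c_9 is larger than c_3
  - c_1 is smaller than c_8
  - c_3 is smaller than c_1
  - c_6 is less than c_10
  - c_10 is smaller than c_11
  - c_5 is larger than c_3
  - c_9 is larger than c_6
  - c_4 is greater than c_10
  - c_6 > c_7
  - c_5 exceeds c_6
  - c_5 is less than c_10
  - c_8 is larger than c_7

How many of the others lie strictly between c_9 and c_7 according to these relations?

Chaining upward from c_7 reaches: c_6, c_8, c_5, c_10, c_11, c_4, c_2.
Chaining downward from c_9 reaches: c_6, c_3, c_1.
Strictly between c_7 and c_9 are those in both lists: c_6 — 1 element.

1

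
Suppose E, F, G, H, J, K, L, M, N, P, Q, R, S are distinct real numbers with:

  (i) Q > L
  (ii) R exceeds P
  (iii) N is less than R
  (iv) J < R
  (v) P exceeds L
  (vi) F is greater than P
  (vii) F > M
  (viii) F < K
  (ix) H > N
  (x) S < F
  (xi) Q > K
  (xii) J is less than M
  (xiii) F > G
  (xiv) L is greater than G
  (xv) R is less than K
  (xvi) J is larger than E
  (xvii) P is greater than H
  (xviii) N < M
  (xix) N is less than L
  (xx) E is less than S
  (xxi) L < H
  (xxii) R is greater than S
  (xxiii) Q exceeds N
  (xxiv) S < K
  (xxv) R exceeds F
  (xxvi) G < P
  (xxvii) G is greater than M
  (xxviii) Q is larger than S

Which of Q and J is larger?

Q

J < M and M < G give J < G.
With G < L: J < M < G < L.
With L < H: J < M < G < L < H.
With H < P: J < M < G < L < H < P.
Then P < F extends the chain to F.
With F < R: J < M < G < L < H < P < F < R.
Then R < K extends the chain to K.
Then K < Q extends the chain to Q.
So J < Q; Q is the larger of the two.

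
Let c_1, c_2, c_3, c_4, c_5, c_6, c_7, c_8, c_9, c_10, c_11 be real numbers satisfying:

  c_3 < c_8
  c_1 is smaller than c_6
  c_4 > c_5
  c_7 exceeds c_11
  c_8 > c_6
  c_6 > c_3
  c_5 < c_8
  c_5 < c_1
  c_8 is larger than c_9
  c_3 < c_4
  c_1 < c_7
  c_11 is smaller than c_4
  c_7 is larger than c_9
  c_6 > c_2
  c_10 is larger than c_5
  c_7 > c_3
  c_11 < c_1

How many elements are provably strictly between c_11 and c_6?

1

Chaining upward from c_11 reaches: c_1, c_7, c_8, c_4.
Chaining downward from c_6 reaches: c_5, c_1, c_2, c_3.
Strictly between c_11 and c_6 are those in both lists: c_1 — 1 element.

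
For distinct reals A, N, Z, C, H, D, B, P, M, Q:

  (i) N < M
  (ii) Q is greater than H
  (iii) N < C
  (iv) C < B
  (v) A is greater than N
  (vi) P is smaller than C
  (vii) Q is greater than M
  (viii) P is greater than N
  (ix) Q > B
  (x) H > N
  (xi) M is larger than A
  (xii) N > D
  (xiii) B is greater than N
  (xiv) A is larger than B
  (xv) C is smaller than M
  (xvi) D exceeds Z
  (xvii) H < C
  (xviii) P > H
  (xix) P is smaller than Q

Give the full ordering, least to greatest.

The consecutive links are each given: Z < D; D < N; N < H; H < P; P < C; C < B; B < A; A < M; M < Q.

Z < D < N < H < P < C < B < A < M < Q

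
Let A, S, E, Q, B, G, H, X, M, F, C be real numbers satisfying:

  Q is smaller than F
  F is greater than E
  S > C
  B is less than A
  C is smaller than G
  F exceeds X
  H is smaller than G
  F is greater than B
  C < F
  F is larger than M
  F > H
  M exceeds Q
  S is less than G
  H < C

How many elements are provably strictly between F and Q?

Chaining upward from Q reaches: M.
Chaining downward from F reaches: X, H, E, C, B, M.
Strictly between Q and F are those in both lists: M — 1 element.

1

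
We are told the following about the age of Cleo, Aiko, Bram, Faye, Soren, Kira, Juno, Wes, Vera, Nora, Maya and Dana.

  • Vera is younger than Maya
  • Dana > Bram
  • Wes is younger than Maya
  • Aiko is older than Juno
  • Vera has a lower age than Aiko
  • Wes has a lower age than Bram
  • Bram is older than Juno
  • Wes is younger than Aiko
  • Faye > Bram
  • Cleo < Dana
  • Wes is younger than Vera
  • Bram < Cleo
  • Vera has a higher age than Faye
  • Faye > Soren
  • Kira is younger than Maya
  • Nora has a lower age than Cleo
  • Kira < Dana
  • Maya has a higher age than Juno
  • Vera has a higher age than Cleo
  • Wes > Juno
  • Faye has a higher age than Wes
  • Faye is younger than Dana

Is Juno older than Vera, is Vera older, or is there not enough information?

Vera

The relevant relations are Juno < Wes; Wes < Bram; Bram < Faye; Faye < Vera.
Together: Juno < Wes < Bram < Faye < Vera.
So Vera is older.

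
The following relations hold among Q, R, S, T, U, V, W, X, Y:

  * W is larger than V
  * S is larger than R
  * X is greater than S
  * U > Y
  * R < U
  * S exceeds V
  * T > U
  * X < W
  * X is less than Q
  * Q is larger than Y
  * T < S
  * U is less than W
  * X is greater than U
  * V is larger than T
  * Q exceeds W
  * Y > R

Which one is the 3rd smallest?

U

The consecutive relations fix a unique order: R < Y < U < T < V < S < X < W < Q.
Counting 3 from the smallest end gives U.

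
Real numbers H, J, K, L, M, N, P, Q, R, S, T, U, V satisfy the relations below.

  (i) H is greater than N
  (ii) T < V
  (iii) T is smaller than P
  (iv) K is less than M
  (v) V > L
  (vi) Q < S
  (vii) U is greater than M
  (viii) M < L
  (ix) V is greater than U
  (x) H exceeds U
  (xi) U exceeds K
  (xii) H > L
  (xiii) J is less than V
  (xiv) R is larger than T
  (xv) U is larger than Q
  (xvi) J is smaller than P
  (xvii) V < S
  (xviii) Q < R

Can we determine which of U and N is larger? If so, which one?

Following every chain through U: above U we get V, S, H; below U we get K, Q, M.
N is not reached, and no chain runs the other way from N to U.
So the given relations leave the order of U and N undetermined.

undetermined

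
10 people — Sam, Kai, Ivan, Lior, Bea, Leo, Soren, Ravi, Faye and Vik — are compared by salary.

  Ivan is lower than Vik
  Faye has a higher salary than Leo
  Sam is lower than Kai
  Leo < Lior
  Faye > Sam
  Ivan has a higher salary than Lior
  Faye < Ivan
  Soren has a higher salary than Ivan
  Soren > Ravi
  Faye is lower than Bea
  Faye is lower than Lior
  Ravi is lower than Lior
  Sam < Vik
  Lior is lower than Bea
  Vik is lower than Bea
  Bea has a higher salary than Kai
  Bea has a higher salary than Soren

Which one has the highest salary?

Sam is not greatest since Sam < Faye; Leo is not greatest since Leo < Lior; Ravi is not greatest since Ravi < Soren; Kai is not greatest since Kai < Bea; Faye is not greatest since Faye < Bea; Lior is not greatest since Lior < Ivan; Ivan is not greatest since Ivan < Vik; Soren is not greatest since Soren < Bea; Vik is not greatest since Vik < Bea.
Only Bea has nothing above it, so Bea is the highest salary.

Bea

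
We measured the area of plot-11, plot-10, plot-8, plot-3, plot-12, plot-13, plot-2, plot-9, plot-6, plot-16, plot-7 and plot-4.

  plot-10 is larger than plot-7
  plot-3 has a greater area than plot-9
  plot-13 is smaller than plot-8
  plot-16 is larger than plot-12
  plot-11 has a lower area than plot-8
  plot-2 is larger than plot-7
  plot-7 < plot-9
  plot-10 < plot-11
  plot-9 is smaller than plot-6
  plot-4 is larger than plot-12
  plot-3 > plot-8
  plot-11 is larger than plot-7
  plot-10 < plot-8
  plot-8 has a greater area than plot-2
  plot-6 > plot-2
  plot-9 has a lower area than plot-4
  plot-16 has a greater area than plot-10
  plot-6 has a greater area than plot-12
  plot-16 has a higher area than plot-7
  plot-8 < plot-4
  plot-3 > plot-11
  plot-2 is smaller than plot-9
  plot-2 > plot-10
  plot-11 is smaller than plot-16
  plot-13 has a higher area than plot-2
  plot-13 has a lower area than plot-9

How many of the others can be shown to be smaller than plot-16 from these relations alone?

From plot-16 the given relations immediately reach plot-12, plot-7, plot-10, plot-11.
No other element is forced below plot-16 by the given relations, so the count is 4.

4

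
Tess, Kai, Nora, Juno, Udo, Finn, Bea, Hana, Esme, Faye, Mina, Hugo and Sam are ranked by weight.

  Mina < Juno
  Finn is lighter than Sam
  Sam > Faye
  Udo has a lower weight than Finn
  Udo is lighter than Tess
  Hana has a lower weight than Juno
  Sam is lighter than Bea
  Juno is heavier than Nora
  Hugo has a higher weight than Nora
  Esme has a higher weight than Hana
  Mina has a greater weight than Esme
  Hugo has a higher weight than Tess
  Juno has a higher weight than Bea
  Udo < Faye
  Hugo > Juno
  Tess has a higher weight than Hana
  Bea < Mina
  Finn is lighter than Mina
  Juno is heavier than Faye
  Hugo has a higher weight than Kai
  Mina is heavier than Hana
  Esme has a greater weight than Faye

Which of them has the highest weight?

Hana is not greatest since Hana < Tess; Kai is not greatest since Kai < Hugo; Udo is not greatest since Udo < Finn; Faye is not greatest since Faye < Esme; Esme is not greatest since Esme < Mina; Finn is not greatest since Finn < Sam; Sam is not greatest since Sam < Bea; Bea is not greatest since Bea < Mina; Tess is not greatest since Tess < Hugo; Mina is not greatest since Mina < Juno; Nora is not greatest since Nora < Hugo; Juno is not greatest since Juno < Hugo.
Only Hugo has nothing above it, so Hugo is the highest weight.

Hugo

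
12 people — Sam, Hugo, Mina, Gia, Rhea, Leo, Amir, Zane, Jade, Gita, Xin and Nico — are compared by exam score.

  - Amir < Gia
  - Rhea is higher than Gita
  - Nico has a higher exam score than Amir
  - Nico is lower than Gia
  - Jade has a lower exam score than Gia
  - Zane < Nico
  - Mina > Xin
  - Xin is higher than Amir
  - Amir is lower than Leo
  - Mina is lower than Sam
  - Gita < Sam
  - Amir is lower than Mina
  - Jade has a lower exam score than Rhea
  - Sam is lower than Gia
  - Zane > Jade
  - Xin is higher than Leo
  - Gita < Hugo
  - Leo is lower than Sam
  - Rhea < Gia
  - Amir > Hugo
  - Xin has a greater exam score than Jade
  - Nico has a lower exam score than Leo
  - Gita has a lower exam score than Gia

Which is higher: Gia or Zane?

Zane < Nico < Leo < Xin < Mina < Sam < Gia, by transitivity through Nico, Leo, Xin, Mina, Sam.
So Zane < Gia; Gia is the higher of the two.

Gia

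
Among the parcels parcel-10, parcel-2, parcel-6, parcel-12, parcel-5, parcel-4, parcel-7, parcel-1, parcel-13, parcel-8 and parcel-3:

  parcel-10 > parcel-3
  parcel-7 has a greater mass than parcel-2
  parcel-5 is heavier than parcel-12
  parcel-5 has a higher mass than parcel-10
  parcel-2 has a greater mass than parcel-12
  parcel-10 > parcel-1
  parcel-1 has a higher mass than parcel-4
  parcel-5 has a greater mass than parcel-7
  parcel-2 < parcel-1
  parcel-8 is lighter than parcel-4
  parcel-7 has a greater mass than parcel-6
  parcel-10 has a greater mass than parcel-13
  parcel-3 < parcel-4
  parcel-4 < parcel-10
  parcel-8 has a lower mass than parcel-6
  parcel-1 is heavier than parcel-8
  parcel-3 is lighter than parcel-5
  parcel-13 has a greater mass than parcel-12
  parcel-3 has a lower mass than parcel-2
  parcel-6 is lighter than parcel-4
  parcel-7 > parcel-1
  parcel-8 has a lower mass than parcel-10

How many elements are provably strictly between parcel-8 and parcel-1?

2

The relations place parcel-8 below parcel-1. An element lies strictly between them when it is forced above parcel-8 and also forced below parcel-1.
Above parcel-8: {parcel-6, parcel-4, parcel-10, parcel-7, parcel-5}. Below parcel-1: {parcel-6, parcel-12, parcel-3, parcel-4, parcel-2}.
Intersection: {parcel-6, parcel-4} — 2.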